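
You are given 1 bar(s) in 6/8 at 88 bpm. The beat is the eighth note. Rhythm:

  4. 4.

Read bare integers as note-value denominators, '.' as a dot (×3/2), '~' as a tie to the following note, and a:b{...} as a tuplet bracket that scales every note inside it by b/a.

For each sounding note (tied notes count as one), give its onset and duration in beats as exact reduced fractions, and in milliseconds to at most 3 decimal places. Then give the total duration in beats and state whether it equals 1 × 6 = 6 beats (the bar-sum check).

1) 0.0ms=0b +2045.455ms=3b
2) 2045.455ms=3b +2045.455ms=3b
Σ=6b of 6 (88bpm 6/8) — PASS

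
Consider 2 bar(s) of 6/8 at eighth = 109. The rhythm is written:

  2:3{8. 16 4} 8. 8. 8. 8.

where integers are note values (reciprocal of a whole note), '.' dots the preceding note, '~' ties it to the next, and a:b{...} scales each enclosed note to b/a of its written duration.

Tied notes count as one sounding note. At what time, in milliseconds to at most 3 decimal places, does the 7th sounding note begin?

1. 0.0ms @ 0 + 1238.532ms (9/4)
2. 1238.532ms @ 9/4 + 412.844ms (3/4)
3. 1651.376ms @ 3 + 1651.376ms (3)
4. 3302.752ms @ 6 + 825.688ms (3/2)
5. 4128.44ms @ 15/2 + 825.688ms (3/2)
6. 4954.128ms @ 9 + 825.688ms (3/2)
7. 5779.817ms @ 21/2 + 825.688ms (3/2)

note 7 onset = 21/2b = 5779.817ms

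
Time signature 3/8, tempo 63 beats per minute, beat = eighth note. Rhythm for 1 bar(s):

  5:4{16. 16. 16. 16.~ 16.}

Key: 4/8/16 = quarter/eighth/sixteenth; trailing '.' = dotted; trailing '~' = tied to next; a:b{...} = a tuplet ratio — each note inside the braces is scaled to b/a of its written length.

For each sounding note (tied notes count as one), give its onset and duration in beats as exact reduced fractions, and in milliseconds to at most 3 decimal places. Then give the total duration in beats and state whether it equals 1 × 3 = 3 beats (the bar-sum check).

1) 0.0ms=0b +571.429ms=3/5b
2) 571.429ms=3/5b +571.429ms=3/5b
3) 1142.857ms=6/5b +571.429ms=3/5b
4) 1714.286ms=9/5b +1142.857ms=6/5b
Σ=3b of 3 (63bpm 3/8) — PASS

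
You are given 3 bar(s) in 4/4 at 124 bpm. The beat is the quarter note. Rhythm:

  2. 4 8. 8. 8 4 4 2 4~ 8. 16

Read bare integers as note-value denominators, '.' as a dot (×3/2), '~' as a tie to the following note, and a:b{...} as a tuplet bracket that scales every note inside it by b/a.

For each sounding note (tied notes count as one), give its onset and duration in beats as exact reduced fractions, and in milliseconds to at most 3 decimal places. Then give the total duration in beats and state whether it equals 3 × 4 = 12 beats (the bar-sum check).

1) 0.0ms=0b +1451.613ms=3b
2) 1451.613ms=3b +483.871ms=1b
3) 1935.484ms=4b +362.903ms=3/4b
4) 2298.387ms=19/4b +362.903ms=3/4b
5) 2661.29ms=11/2b +241.935ms=1/2b
6) 2903.226ms=6b +483.871ms=1b
7) 3387.097ms=7b +483.871ms=1b
8) 3870.968ms=8b +967.742ms=2b
9) 4838.71ms=10b +846.774ms=7/4b
10) 5685.484ms=47/4b +120.968ms=1/4b
Σ=12b of 12 (124bpm 4/4) — PASS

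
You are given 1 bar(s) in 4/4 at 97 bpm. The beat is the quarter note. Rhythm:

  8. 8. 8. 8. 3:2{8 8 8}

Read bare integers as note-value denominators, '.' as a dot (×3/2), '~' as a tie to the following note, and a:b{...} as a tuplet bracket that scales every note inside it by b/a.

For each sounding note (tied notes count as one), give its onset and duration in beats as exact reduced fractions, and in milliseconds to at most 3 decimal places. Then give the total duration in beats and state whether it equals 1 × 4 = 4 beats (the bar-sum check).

1) 0.0ms=0b +463.918ms=3/4b
2) 463.918ms=3/4b +463.918ms=3/4b
3) 927.835ms=3/2b +463.918ms=3/4b
4) 1391.753ms=9/4b +463.918ms=3/4b
5) 1855.67ms=3b +206.186ms=1/3b
6) 2061.856ms=10/3b +206.186ms=1/3b
7) 2268.041ms=11/3b +206.186ms=1/3b
Σ=4b of 4 (97bpm 4/4) — PASS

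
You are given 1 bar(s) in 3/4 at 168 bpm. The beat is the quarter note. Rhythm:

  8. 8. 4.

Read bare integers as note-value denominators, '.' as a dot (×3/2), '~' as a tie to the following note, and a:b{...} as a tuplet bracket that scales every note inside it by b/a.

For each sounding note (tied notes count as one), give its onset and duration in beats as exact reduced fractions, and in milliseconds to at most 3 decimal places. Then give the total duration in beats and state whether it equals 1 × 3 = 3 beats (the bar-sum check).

1) 0.0ms=0b +267.857ms=3/4b
2) 267.857ms=3/4b +267.857ms=3/4b
3) 535.714ms=3/2b +535.714ms=3/2b
Σ=3b of 3 (168bpm 3/4) — PASS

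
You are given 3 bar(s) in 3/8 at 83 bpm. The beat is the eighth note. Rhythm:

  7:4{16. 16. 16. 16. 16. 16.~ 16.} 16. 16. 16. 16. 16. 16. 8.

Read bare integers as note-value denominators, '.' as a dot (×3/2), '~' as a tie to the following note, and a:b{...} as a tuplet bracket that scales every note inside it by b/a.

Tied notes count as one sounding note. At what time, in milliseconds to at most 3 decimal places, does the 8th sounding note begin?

note 8 onset = 15/4b = 2710.843ms

1. 0.0ms @ 0 + 309.811ms (3/7)
2. 309.811ms @ 3/7 + 309.811ms (3/7)
3. 619.621ms @ 6/7 + 309.811ms (3/7)
4. 929.432ms @ 9/7 + 309.811ms (3/7)
5. 1239.243ms @ 12/7 + 309.811ms (3/7)
6. 1549.053ms @ 15/7 + 619.621ms (6/7)
7. 2168.675ms @ 3 + 542.169ms (3/4)
8. 2710.843ms @ 15/4 + 542.169ms (3/4)
9. 3253.012ms @ 9/2 + 542.169ms (3/4)
10. 3795.181ms @ 21/4 + 542.169ms (3/4)
11. 4337.349ms @ 6 + 542.169ms (3/4)
12. 4879.518ms @ 27/4 + 542.169ms (3/4)
13. 5421.687ms @ 15/2 + 1084.337ms (3/2)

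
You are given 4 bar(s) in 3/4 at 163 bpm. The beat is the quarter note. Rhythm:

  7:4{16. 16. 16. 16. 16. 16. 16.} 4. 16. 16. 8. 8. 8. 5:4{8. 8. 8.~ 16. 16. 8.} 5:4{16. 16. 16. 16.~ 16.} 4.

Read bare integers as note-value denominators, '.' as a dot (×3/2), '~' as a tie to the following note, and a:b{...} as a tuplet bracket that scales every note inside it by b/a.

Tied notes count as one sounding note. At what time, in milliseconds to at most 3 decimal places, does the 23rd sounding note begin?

1. 0.0ms @ 0 + 78.878ms (3/14)
2. 78.878ms @ 3/14 + 78.878ms (3/14)
3. 157.756ms @ 3/7 + 78.878ms (3/14)
4. 236.635ms @ 9/14 + 78.878ms (3/14)
5. 315.513ms @ 6/7 + 78.878ms (3/14)
6. 394.391ms @ 15/14 + 78.878ms (3/14)
7. 473.269ms @ 9/7 + 78.878ms (3/14)
8. 552.147ms @ 3/2 + 552.147ms (3/2)
9. 1104.294ms @ 3 + 138.037ms (3/8)
10. 1242.331ms @ 27/8 + 138.037ms (3/8)
11. 1380.368ms @ 15/4 + 276.074ms (3/4)
12. 1656.442ms @ 9/2 + 276.074ms (3/4)
13. 1932.515ms @ 21/4 + 276.074ms (3/4)
14. 2208.589ms @ 6 + 220.859ms (3/5)
15. 2429.448ms @ 33/5 + 220.859ms (3/5)
16. 2650.307ms @ 36/5 + 331.288ms (9/10)
17. 2981.595ms @ 81/10 + 110.429ms (3/10)
18. 3092.025ms @ 42/5 + 220.859ms (3/5)
19. 3312.883ms @ 9 + 110.429ms (3/10)
20. 3423.313ms @ 93/10 + 110.429ms (3/10)
21. 3533.742ms @ 48/5 + 110.429ms (3/10)
22. 3644.172ms @ 99/10 + 220.859ms (3/5)
23. 3865.031ms @ 21/2 + 552.147ms (3/2)

note 23 onset = 21/2b = 3865.031ms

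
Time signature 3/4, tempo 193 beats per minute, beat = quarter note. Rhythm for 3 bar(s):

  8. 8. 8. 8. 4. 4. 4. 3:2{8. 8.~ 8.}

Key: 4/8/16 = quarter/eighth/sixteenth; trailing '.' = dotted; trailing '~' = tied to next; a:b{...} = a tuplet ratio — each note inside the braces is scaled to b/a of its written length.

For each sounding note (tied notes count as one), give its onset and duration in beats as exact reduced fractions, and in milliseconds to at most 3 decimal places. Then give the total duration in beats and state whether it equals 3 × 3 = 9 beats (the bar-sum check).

1) 0.0ms=0b +233.161ms=3/4b
2) 233.161ms=3/4b +233.161ms=3/4b
3) 466.321ms=3/2b +233.161ms=3/4b
4) 699.482ms=9/4b +233.161ms=3/4b
5) 932.642ms=3b +466.321ms=3/2b
6) 1398.964ms=9/2b +466.321ms=3/2b
7) 1865.285ms=6b +466.321ms=3/2b
8) 2331.606ms=15/2b +155.44ms=1/2b
9) 2487.047ms=8b +310.881ms=1b
Σ=9b of 9 (193bpm 3/4) — PASS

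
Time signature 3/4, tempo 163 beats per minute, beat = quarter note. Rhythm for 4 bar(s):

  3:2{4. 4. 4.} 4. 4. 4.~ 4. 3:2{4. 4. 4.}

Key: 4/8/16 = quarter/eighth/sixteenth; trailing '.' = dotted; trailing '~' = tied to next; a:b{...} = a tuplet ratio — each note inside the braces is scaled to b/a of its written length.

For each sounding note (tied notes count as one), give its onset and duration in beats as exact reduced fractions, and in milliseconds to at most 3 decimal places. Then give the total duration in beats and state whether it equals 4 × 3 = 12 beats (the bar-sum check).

1) 0.0ms=0b +368.098ms=1b
2) 368.098ms=1b +368.098ms=1b
3) 736.196ms=2b +368.098ms=1b
4) 1104.294ms=3b +552.147ms=3/2b
5) 1656.442ms=9/2b +552.147ms=3/2b
6) 2208.589ms=6b +1104.294ms=3b
7) 3312.883ms=9b +368.098ms=1b
8) 3680.982ms=10b +368.098ms=1b
9) 4049.08ms=11b +368.098ms=1b
Σ=12b of 12 (163bpm 3/4) — PASS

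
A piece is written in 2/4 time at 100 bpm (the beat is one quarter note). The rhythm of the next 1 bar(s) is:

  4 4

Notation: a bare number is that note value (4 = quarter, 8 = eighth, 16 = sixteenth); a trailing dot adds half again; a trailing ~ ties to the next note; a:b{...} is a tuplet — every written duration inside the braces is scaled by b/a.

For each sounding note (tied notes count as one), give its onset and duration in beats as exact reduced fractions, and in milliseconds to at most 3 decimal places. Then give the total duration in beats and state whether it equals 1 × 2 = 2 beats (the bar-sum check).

1) 0.0ms=0b +600.0ms=1b
2) 600.0ms=1b +600.0ms=1b
Σ=2b of 2 (100bpm 2/4) — PASS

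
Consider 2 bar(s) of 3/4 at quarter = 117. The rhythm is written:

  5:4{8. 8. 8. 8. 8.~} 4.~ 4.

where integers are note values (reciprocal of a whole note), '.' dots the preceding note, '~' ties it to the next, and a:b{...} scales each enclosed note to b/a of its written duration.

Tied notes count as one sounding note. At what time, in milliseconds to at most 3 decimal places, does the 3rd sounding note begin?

1. 0.0ms @ 0 + 307.692ms (3/5)
2. 307.692ms @ 3/5 + 307.692ms (3/5)
3. 615.385ms @ 6/5 + 307.692ms (3/5)
4. 923.077ms @ 9/5 + 307.692ms (3/5)
5. 1230.769ms @ 12/5 + 1846.154ms (18/5)

note 3 onset = 6/5b = 615.385ms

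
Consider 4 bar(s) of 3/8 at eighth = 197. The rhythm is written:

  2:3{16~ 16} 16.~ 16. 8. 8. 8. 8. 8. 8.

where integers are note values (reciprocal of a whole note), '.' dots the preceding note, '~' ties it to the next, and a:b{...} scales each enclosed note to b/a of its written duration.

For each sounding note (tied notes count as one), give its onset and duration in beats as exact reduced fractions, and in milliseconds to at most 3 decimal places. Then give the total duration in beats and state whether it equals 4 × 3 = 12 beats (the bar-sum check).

1) 0.0ms=0b +456.853ms=3/2b
2) 456.853ms=3/2b +456.853ms=3/2b
3) 913.706ms=3b +456.853ms=3/2b
4) 1370.558ms=9/2b +456.853ms=3/2b
5) 1827.411ms=6b +456.853ms=3/2b
6) 2284.264ms=15/2b +456.853ms=3/2b
7) 2741.117ms=9b +456.853ms=3/2b
8) 3197.97ms=21/2b +456.853ms=3/2b
Σ=12b of 12 (197bpm 3/8) — PASS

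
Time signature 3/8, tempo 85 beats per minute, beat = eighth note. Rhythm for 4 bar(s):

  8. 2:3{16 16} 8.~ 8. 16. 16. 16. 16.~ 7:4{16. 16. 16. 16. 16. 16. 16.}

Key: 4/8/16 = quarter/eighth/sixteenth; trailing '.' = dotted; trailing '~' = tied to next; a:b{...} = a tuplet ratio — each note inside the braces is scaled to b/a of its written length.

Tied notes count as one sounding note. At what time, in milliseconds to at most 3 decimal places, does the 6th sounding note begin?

note 6 onset = 27/4b = 4764.706ms

1. 0.0ms @ 0 + 1058.824ms (3/2)
2. 1058.824ms @ 3/2 + 529.412ms (3/4)
3. 1588.235ms @ 9/4 + 529.412ms (3/4)
4. 2117.647ms @ 3 + 2117.647ms (3)
5. 4235.294ms @ 6 + 529.412ms (3/4)
6. 4764.706ms @ 27/4 + 529.412ms (3/4)
7. 5294.118ms @ 15/2 + 529.412ms (3/4)
8. 5823.529ms @ 33/4 + 831.933ms (33/28)
9. 6655.462ms @ 66/7 + 302.521ms (3/7)
10. 6957.983ms @ 69/7 + 302.521ms (3/7)
11. 7260.504ms @ 72/7 + 302.521ms (3/7)
12. 7563.025ms @ 75/7 + 302.521ms (3/7)
13. 7865.546ms @ 78/7 + 302.521ms (3/7)
14. 8168.067ms @ 81/7 + 302.521ms (3/7)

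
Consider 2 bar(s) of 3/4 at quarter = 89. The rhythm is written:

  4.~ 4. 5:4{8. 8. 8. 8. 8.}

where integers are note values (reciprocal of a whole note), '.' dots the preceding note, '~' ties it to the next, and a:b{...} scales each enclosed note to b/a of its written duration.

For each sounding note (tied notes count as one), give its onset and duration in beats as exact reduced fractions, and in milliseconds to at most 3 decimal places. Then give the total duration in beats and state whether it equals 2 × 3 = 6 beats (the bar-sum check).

1) 0.0ms=0b +2022.472ms=3b
2) 2022.472ms=3b +404.494ms=3/5b
3) 2426.966ms=18/5b +404.494ms=3/5b
4) 2831.461ms=21/5b +404.494ms=3/5b
5) 3235.955ms=24/5b +404.494ms=3/5b
6) 3640.449ms=27/5b +404.494ms=3/5b
Σ=6b of 6 (89bpm 3/4) — PASS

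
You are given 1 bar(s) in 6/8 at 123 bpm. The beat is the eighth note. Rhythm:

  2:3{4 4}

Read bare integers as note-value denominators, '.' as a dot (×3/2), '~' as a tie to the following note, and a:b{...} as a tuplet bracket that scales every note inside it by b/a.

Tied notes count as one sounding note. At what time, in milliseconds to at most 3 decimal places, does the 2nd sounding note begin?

note 2 onset = 3b = 1463.415ms

1. 0.0ms @ 0 + 1463.415ms (3)
2. 1463.415ms @ 3 + 1463.415ms (3)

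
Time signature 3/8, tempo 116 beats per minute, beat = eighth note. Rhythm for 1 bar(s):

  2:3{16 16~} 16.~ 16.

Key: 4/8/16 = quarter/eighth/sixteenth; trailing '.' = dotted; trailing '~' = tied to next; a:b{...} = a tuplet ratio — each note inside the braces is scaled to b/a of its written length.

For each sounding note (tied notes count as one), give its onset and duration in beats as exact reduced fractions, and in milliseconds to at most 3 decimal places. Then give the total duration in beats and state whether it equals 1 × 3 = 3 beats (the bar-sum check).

1) 0.0ms=0b +387.931ms=3/4b
2) 387.931ms=3/4b +1163.793ms=9/4b
Σ=3b of 3 (116bpm 3/8) — PASS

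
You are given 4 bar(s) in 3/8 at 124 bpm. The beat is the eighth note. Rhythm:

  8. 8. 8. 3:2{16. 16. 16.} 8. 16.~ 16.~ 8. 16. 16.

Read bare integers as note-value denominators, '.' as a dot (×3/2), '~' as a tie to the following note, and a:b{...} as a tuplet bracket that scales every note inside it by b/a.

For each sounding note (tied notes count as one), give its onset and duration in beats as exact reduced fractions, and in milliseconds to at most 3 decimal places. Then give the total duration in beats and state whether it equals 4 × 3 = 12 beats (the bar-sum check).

1) 0.0ms=0b +725.806ms=3/2b
2) 725.806ms=3/2b +725.806ms=3/2b
3) 1451.613ms=3b +725.806ms=3/2b
4) 2177.419ms=9/2b +241.935ms=1/2b
5) 2419.355ms=5b +241.935ms=1/2b
6) 2661.29ms=11/2b +241.935ms=1/2b
7) 2903.226ms=6b +725.806ms=3/2b
8) 3629.032ms=15/2b +1451.613ms=3b
9) 5080.645ms=21/2b +362.903ms=3/4b
10) 5443.548ms=45/4b +362.903ms=3/4b
Σ=12b of 12 (124bpm 3/8) — PASS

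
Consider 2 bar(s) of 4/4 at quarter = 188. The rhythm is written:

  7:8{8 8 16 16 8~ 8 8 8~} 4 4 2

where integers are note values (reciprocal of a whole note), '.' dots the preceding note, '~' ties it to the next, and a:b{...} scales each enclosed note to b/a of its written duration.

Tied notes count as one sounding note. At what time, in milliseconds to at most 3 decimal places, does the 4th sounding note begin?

note 4 onset = 10/7b = 455.927ms

1. 0.0ms @ 0 + 182.371ms (4/7)
2. 182.371ms @ 4/7 + 182.371ms (4/7)
3. 364.742ms @ 8/7 + 91.185ms (2/7)
4. 455.927ms @ 10/7 + 91.185ms (2/7)
5. 547.112ms @ 12/7 + 364.742ms (8/7)
6. 911.854ms @ 20/7 + 182.371ms (4/7)
7. 1094.225ms @ 24/7 + 501.52ms (11/7)
8. 1595.745ms @ 5 + 319.149ms (1)
9. 1914.894ms @ 6 + 638.298ms (2)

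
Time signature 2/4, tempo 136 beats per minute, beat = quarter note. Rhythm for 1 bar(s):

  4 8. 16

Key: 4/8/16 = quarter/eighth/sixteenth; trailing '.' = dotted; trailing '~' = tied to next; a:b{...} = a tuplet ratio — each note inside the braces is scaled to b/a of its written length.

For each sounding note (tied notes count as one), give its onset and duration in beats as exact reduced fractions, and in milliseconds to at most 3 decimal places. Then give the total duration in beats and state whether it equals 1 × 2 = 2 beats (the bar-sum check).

1) 0.0ms=0b +441.176ms=1b
2) 441.176ms=1b +330.882ms=3/4b
3) 772.059ms=7/4b +110.294ms=1/4b
Σ=2b of 2 (136bpm 2/4) — PASS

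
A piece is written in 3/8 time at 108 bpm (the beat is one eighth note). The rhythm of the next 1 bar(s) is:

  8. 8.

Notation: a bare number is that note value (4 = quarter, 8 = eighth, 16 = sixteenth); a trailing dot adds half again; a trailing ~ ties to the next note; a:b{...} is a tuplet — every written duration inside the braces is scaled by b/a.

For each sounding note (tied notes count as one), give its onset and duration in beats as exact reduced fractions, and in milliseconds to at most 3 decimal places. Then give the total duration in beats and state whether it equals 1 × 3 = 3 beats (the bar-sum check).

1) 0.0ms=0b +833.333ms=3/2b
2) 833.333ms=3/2b +833.333ms=3/2b
Σ=3b of 3 (108bpm 3/8) — PASS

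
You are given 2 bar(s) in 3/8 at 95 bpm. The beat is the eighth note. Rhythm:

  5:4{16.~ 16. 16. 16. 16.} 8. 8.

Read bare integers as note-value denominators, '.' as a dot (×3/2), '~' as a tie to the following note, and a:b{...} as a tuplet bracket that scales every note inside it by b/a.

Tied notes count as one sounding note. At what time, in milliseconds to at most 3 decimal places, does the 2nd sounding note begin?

1. 0.0ms @ 0 + 757.895ms (6/5)
2. 757.895ms @ 6/5 + 378.947ms (3/5)
3. 1136.842ms @ 9/5 + 378.947ms (3/5)
4. 1515.789ms @ 12/5 + 378.947ms (3/5)
5. 1894.737ms @ 3 + 947.368ms (3/2)
6. 2842.105ms @ 9/2 + 947.368ms (3/2)

note 2 onset = 6/5b = 757.895ms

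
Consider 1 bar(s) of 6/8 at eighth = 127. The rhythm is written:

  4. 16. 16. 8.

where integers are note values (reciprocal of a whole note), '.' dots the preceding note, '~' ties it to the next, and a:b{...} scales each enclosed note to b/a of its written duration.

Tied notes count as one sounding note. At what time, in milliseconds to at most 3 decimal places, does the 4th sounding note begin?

note 4 onset = 9/2b = 2125.984ms

1. 0.0ms @ 0 + 1417.323ms (3)
2. 1417.323ms @ 3 + 354.331ms (3/4)
3. 1771.654ms @ 15/4 + 354.331ms (3/4)
4. 2125.984ms @ 9/2 + 708.661ms (3/2)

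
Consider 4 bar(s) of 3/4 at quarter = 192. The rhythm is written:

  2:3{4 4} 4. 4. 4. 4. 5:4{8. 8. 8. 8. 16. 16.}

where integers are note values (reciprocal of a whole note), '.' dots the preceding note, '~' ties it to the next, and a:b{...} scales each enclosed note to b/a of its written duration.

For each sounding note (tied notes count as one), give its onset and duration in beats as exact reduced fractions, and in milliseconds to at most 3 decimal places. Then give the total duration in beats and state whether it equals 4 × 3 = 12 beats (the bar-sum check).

1) 0.0ms=0b +468.75ms=3/2b
2) 468.75ms=3/2b +468.75ms=3/2b
3) 937.5ms=3b +468.75ms=3/2b
4) 1406.25ms=9/2b +468.75ms=3/2b
5) 1875.0ms=6b +468.75ms=3/2b
6) 2343.75ms=15/2b +468.75ms=3/2b
7) 2812.5ms=9b +187.5ms=3/5b
8) 3000.0ms=48/5b +187.5ms=3/5b
9) 3187.5ms=51/5b +187.5ms=3/5b
10) 3375.0ms=54/5b +187.5ms=3/5b
11) 3562.5ms=57/5b +93.75ms=3/10b
12) 3656.25ms=117/10b +93.75ms=3/10b
Σ=12b of 12 (192bpm 3/4) — PASS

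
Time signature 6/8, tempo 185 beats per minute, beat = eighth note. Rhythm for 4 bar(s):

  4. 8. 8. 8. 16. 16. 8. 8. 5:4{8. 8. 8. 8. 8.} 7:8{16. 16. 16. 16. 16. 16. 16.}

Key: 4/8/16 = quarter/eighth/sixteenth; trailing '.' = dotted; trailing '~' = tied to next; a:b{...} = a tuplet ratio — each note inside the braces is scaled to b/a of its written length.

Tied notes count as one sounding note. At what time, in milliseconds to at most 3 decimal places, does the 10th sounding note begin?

note 10 onset = 66/5b = 4281.081ms

1. 0.0ms @ 0 + 972.973ms (3)
2. 972.973ms @ 3 + 486.486ms (3/2)
3. 1459.459ms @ 9/2 + 486.486ms (3/2)
4. 1945.946ms @ 6 + 486.486ms (3/2)
5. 2432.432ms @ 15/2 + 243.243ms (3/4)
6. 2675.676ms @ 33/4 + 243.243ms (3/4)
7. 2918.919ms @ 9 + 486.486ms (3/2)
8. 3405.405ms @ 21/2 + 486.486ms (3/2)
9. 3891.892ms @ 12 + 389.189ms (6/5)
10. 4281.081ms @ 66/5 + 389.189ms (6/5)
11. 4670.27ms @ 72/5 + 389.189ms (6/5)
12. 5059.459ms @ 78/5 + 389.189ms (6/5)
13. 5448.649ms @ 84/5 + 389.189ms (6/5)
14. 5837.838ms @ 18 + 277.992ms (6/7)
15. 6115.83ms @ 132/7 + 277.992ms (6/7)
16. 6393.822ms @ 138/7 + 277.992ms (6/7)
17. 6671.815ms @ 144/7 + 277.992ms (6/7)
18. 6949.807ms @ 150/7 + 277.992ms (6/7)
19. 7227.799ms @ 156/7 + 277.992ms (6/7)
20. 7505.792ms @ 162/7 + 277.992ms (6/7)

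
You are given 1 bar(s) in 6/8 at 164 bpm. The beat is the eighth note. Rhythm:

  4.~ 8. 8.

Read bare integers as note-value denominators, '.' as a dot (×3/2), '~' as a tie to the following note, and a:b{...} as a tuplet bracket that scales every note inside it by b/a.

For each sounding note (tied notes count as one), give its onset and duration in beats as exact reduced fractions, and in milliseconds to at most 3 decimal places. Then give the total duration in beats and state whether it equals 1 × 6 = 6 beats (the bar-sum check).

1) 0.0ms=0b +1646.341ms=9/2b
2) 1646.341ms=9/2b +548.78ms=3/2b
Σ=6b of 6 (164bpm 6/8) — PASS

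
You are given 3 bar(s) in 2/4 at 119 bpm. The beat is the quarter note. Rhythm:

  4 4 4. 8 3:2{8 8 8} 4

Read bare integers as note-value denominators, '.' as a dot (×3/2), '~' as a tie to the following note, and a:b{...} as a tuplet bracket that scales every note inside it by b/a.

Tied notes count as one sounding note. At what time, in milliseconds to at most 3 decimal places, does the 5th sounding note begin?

note 5 onset = 4b = 2016.807ms

1. 0.0ms @ 0 + 504.202ms (1)
2. 504.202ms @ 1 + 504.202ms (1)
3. 1008.403ms @ 2 + 756.303ms (3/2)
4. 1764.706ms @ 7/2 + 252.101ms (1/2)
5. 2016.807ms @ 4 + 168.067ms (1/3)
6. 2184.874ms @ 13/3 + 168.067ms (1/3)
7. 2352.941ms @ 14/3 + 168.067ms (1/3)
8. 2521.008ms @ 5 + 504.202ms (1)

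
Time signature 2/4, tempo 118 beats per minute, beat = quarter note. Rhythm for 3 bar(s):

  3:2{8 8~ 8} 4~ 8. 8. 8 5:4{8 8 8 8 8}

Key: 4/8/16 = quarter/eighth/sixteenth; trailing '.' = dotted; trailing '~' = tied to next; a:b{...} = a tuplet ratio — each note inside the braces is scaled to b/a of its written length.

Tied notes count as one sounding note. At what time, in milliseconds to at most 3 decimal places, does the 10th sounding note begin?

1. 0.0ms @ 0 + 169.492ms (1/3)
2. 169.492ms @ 1/3 + 338.983ms (2/3)
3. 508.475ms @ 1 + 889.831ms (7/4)
4. 1398.305ms @ 11/4 + 381.356ms (3/4)
5. 1779.661ms @ 7/2 + 254.237ms (1/2)
6. 2033.898ms @ 4 + 203.39ms (2/5)
7. 2237.288ms @ 22/5 + 203.39ms (2/5)
8. 2440.678ms @ 24/5 + 203.39ms (2/5)
9. 2644.068ms @ 26/5 + 203.39ms (2/5)
10. 2847.458ms @ 28/5 + 203.39ms (2/5)

note 10 onset = 28/5b = 2847.458ms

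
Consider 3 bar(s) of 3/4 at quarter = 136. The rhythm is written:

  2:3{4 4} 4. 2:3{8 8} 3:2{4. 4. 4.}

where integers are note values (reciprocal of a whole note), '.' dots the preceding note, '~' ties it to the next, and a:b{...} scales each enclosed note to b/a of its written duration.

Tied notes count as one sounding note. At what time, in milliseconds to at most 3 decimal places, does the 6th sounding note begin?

1. 0.0ms @ 0 + 661.765ms (3/2)
2. 661.765ms @ 3/2 + 661.765ms (3/2)
3. 1323.529ms @ 3 + 661.765ms (3/2)
4. 1985.294ms @ 9/2 + 330.882ms (3/4)
5. 2316.176ms @ 21/4 + 330.882ms (3/4)
6. 2647.059ms @ 6 + 441.176ms (1)
7. 3088.235ms @ 7 + 441.176ms (1)
8. 3529.412ms @ 8 + 441.176ms (1)

note 6 onset = 6b = 2647.059ms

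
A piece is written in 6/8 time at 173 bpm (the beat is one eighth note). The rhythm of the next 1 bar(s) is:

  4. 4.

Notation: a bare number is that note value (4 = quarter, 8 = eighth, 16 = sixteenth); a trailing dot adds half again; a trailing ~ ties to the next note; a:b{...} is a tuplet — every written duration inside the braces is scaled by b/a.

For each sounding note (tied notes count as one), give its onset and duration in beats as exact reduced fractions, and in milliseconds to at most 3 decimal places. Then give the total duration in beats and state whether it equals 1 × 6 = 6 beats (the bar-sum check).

1) 0.0ms=0b +1040.462ms=3b
2) 1040.462ms=3b +1040.462ms=3b
Σ=6b of 6 (173bpm 6/8) — PASS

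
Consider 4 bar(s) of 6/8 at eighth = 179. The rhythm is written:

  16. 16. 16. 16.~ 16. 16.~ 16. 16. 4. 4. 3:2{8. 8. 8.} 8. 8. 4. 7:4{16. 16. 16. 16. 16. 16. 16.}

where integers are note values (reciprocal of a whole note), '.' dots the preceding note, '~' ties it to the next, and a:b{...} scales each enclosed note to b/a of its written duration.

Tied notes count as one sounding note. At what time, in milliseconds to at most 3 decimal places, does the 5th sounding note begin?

note 5 onset = 15/4b = 1256.983ms

1. 0.0ms @ 0 + 251.397ms (3/4)
2. 251.397ms @ 3/4 + 251.397ms (3/4)
3. 502.793ms @ 3/2 + 251.397ms (3/4)
4. 754.19ms @ 9/4 + 502.793ms (3/2)
5. 1256.983ms @ 15/4 + 502.793ms (3/2)
6. 1759.777ms @ 21/4 + 251.397ms (3/4)
7. 2011.173ms @ 6 + 1005.587ms (3)
8. 3016.76ms @ 9 + 1005.587ms (3)
9. 4022.346ms @ 12 + 335.196ms (1)
10. 4357.542ms @ 13 + 335.196ms (1)
11. 4692.737ms @ 14 + 335.196ms (1)
12. 5027.933ms @ 15 + 502.793ms (3/2)
13. 5530.726ms @ 33/2 + 502.793ms (3/2)
14. 6033.52ms @ 18 + 1005.587ms (3)
15. 7039.106ms @ 21 + 143.655ms (3/7)
16. 7182.761ms @ 150/7 + 143.655ms (3/7)
17. 7326.417ms @ 153/7 + 143.655ms (3/7)
18. 7470.072ms @ 156/7 + 143.655ms (3/7)
19. 7613.727ms @ 159/7 + 143.655ms (3/7)
20. 7757.382ms @ 162/7 + 143.655ms (3/7)
21. 7901.038ms @ 165/7 + 143.655ms (3/7)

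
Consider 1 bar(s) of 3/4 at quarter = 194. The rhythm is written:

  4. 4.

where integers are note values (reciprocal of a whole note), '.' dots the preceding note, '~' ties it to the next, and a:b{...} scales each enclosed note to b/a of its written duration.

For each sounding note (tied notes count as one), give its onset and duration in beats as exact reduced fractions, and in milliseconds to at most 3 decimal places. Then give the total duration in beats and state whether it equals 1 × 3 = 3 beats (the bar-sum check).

1) 0.0ms=0b +463.918ms=3/2b
2) 463.918ms=3/2b +463.918ms=3/2b
Σ=3b of 3 (194bpm 3/4) — PASS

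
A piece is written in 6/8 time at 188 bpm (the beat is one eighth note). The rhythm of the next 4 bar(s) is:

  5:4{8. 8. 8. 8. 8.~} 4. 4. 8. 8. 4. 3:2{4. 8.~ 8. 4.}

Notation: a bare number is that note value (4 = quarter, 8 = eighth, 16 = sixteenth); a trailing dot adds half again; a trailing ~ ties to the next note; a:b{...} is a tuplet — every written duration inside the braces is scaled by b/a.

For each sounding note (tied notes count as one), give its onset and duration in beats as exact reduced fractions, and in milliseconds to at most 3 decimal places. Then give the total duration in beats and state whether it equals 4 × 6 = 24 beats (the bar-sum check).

1) 0.0ms=0b +382.979ms=6/5b
2) 382.979ms=6/5b +382.979ms=6/5b
3) 765.957ms=12/5b +382.979ms=6/5b
4) 1148.936ms=18/5b +382.979ms=6/5b
5) 1531.915ms=24/5b +1340.426ms=21/5b
6) 2872.34ms=9b +957.447ms=3b
7) 3829.787ms=12b +478.723ms=3/2b
8) 4308.511ms=27/2b +478.723ms=3/2b
9) 4787.234ms=15b +957.447ms=3b
10) 5744.681ms=18b +638.298ms=2b
11) 6382.979ms=20b +638.298ms=2b
12) 7021.277ms=22b +638.298ms=2b
Σ=24b of 24 (188bpm 6/8) — PASS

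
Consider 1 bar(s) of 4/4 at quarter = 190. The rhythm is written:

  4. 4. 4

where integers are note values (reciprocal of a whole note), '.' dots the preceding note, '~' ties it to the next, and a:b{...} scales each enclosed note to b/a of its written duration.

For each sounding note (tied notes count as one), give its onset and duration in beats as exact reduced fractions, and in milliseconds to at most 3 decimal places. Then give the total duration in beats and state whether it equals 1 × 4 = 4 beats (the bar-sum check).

1) 0.0ms=0b +473.684ms=3/2b
2) 473.684ms=3/2b +473.684ms=3/2b
3) 947.368ms=3b +315.789ms=1b
Σ=4b of 4 (190bpm 4/4) — PASS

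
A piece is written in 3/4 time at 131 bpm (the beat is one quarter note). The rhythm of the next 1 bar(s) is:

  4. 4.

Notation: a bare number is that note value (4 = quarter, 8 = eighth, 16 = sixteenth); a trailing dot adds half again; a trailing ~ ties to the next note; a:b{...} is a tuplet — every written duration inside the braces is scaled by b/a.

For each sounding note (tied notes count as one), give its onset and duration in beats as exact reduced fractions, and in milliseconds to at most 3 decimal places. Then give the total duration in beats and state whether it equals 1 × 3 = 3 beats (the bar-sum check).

1) 0.0ms=0b +687.023ms=3/2b
2) 687.023ms=3/2b +687.023ms=3/2b
Σ=3b of 3 (131bpm 3/4) — PASS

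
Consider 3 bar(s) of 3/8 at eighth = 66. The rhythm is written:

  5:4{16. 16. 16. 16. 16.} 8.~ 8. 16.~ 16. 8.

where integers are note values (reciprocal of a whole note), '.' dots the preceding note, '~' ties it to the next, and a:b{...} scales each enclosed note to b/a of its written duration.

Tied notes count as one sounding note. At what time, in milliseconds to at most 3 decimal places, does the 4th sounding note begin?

note 4 onset = 9/5b = 1636.364ms

1. 0.0ms @ 0 + 545.455ms (3/5)
2. 545.455ms @ 3/5 + 545.455ms (3/5)
3. 1090.909ms @ 6/5 + 545.455ms (3/5)
4. 1636.364ms @ 9/5 + 545.455ms (3/5)
5. 2181.818ms @ 12/5 + 545.455ms (3/5)
6. 2727.273ms @ 3 + 2727.273ms (3)
7. 5454.545ms @ 6 + 1363.636ms (3/2)
8. 6818.182ms @ 15/2 + 1363.636ms (3/2)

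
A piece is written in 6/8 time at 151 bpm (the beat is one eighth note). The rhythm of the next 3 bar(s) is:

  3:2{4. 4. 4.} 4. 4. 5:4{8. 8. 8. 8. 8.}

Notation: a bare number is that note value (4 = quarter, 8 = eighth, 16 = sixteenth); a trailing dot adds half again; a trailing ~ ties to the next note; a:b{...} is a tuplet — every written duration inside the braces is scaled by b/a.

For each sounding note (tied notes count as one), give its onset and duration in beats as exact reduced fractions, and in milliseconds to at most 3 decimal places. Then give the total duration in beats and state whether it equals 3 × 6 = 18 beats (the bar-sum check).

1) 0.0ms=0b +794.702ms=2b
2) 794.702ms=2b +794.702ms=2b
3) 1589.404ms=4b +794.702ms=2b
4) 2384.106ms=6b +1192.053ms=3b
5) 3576.159ms=9b +1192.053ms=3b
6) 4768.212ms=12b +476.821ms=6/5b
7) 5245.033ms=66/5b +476.821ms=6/5b
8) 5721.854ms=72/5b +476.821ms=6/5b
9) 6198.675ms=78/5b +476.821ms=6/5b
10) 6675.497ms=84/5b +476.821ms=6/5b
Σ=18b of 18 (151bpm 6/8) — PASS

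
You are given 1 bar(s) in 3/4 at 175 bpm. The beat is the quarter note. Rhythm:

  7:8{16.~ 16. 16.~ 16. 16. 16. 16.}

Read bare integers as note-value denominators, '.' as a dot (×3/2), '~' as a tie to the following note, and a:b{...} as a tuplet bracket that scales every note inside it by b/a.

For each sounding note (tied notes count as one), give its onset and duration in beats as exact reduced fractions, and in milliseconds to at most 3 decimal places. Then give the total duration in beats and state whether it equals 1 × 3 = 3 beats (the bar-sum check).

1) 0.0ms=0b +293.878ms=6/7b
2) 293.878ms=6/7b +293.878ms=6/7b
3) 587.755ms=12/7b +146.939ms=3/7b
4) 734.694ms=15/7b +146.939ms=3/7b
5) 881.633ms=18/7b +146.939ms=3/7b
Σ=3b of 3 (175bpm 3/4) — PASS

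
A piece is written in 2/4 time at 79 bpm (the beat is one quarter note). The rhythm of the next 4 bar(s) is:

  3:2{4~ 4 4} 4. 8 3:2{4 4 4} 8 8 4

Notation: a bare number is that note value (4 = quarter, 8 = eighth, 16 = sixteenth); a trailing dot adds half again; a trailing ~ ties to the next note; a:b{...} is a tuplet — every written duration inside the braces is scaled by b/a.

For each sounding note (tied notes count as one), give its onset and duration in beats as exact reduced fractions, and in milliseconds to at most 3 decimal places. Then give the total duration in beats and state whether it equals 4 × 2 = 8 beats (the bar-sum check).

1) 0.0ms=0b +1012.658ms=4/3b
2) 1012.658ms=4/3b +506.329ms=2/3b
3) 1518.987ms=2b +1139.241ms=3/2b
4) 2658.228ms=7/2b +379.747ms=1/2b
5) 3037.975ms=4b +506.329ms=2/3b
6) 3544.304ms=14/3b +506.329ms=2/3b
7) 4050.633ms=16/3b +506.329ms=2/3b
8) 4556.962ms=6b +379.747ms=1/2b
9) 4936.709ms=13/2b +379.747ms=1/2b
10) 5316.456ms=7b +759.494ms=1b
Σ=8b of 8 (79bpm 2/4) — PASS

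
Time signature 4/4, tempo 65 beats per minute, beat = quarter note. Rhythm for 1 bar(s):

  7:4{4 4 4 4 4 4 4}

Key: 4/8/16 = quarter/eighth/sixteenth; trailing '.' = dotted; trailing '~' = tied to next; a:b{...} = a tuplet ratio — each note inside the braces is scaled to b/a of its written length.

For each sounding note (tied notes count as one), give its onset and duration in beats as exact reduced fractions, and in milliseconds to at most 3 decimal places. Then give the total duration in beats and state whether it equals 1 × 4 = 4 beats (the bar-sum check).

1) 0.0ms=0b +527.473ms=4/7b
2) 527.473ms=4/7b +527.473ms=4/7b
3) 1054.945ms=8/7b +527.473ms=4/7b
4) 1582.418ms=12/7b +527.473ms=4/7b
5) 2109.89ms=16/7b +527.473ms=4/7b
6) 2637.363ms=20/7b +527.473ms=4/7b
7) 3164.835ms=24/7b +527.473ms=4/7b
Σ=4b of 4 (65bpm 4/4) — PASS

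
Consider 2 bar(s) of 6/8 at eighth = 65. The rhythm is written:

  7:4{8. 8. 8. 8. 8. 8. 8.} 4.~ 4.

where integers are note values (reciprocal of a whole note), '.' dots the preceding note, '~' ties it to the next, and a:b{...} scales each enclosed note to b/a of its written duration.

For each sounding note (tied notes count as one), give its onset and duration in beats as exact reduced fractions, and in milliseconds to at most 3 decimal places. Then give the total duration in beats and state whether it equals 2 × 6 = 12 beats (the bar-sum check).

1) 0.0ms=0b +791.209ms=6/7b
2) 791.209ms=6/7b +791.209ms=6/7b
3) 1582.418ms=12/7b +791.209ms=6/7b
4) 2373.626ms=18/7b +791.209ms=6/7b
5) 3164.835ms=24/7b +791.209ms=6/7b
6) 3956.044ms=30/7b +791.209ms=6/7b
7) 4747.253ms=36/7b +791.209ms=6/7b
8) 5538.462ms=6b +5538.462ms=6b
Σ=12b of 12 (65bpm 6/8) — PASS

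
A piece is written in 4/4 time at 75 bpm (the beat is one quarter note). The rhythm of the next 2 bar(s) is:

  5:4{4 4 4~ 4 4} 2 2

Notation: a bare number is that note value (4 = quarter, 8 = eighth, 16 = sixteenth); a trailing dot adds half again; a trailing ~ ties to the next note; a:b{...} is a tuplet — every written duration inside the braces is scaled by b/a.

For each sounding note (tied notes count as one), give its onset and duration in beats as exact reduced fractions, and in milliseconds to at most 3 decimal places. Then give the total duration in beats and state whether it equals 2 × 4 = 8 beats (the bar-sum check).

1) 0.0ms=0b +640.0ms=4/5b
2) 640.0ms=4/5b +640.0ms=4/5b
3) 1280.0ms=8/5b +1280.0ms=8/5b
4) 2560.0ms=16/5b +640.0ms=4/5b
5) 3200.0ms=4b +1600.0ms=2b
6) 4800.0ms=6b +1600.0ms=2b
Σ=8b of 8 (75bpm 4/4) — PASS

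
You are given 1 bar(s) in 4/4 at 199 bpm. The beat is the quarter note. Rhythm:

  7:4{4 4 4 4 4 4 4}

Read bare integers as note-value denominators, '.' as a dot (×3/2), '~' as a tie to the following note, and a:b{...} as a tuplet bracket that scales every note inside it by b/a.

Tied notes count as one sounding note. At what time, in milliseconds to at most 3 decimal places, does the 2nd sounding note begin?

note 2 onset = 4/7b = 172.29ms

1. 0.0ms @ 0 + 172.29ms (4/7)
2. 172.29ms @ 4/7 + 172.29ms (4/7)
3. 344.58ms @ 8/7 + 172.29ms (4/7)
4. 516.87ms @ 12/7 + 172.29ms (4/7)
5. 689.16ms @ 16/7 + 172.29ms (4/7)
6. 861.45ms @ 20/7 + 172.29ms (4/7)
7. 1033.74ms @ 24/7 + 172.29ms (4/7)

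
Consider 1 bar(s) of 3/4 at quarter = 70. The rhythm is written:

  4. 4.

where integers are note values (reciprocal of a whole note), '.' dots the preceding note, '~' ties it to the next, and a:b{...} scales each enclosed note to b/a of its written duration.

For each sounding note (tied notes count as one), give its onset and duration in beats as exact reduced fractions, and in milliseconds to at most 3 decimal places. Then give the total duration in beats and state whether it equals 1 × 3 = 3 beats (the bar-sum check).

1) 0.0ms=0b +1285.714ms=3/2b
2) 1285.714ms=3/2b +1285.714ms=3/2b
Σ=3b of 3 (70bpm 3/4) — PASS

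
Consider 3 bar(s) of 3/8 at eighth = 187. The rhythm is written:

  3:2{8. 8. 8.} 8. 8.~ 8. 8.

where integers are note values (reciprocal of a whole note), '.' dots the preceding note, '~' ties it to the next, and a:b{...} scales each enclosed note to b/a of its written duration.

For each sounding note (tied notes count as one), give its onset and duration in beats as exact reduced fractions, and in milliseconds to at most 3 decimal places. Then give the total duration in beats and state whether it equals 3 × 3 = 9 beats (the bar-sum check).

1) 0.0ms=0b +320.856ms=1b
2) 320.856ms=1b +320.856ms=1b
3) 641.711ms=2b +320.856ms=1b
4) 962.567ms=3b +481.283ms=3/2b
5) 1443.85ms=9/2b +962.567ms=3b
6) 2406.417ms=15/2b +481.283ms=3/2b
Σ=9b of 9 (187bpm 3/8) — PASS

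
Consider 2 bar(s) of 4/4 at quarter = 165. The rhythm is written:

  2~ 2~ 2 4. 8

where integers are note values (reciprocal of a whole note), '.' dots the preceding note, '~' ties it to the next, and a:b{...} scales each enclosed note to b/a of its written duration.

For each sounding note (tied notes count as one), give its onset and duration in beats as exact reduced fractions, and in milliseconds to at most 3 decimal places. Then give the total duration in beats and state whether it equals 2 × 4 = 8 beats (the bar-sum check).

1) 0.0ms=0b +2181.818ms=6b
2) 2181.818ms=6b +545.455ms=3/2b
3) 2727.273ms=15/2b +181.818ms=1/2b
Σ=8b of 8 (165bpm 4/4) — PASS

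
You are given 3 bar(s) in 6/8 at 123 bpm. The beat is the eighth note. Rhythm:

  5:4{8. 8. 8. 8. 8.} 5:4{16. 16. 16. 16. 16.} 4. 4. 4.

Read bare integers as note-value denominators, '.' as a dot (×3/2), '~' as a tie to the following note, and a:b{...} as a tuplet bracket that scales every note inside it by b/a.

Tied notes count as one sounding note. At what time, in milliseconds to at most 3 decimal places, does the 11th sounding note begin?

note 11 onset = 9b = 4390.244ms

1. 0.0ms @ 0 + 585.366ms (6/5)
2. 585.366ms @ 6/5 + 585.366ms (6/5)
3. 1170.732ms @ 12/5 + 585.366ms (6/5)
4. 1756.098ms @ 18/5 + 585.366ms (6/5)
5. 2341.463ms @ 24/5 + 585.366ms (6/5)
6. 2926.829ms @ 6 + 292.683ms (3/5)
7. 3219.512ms @ 33/5 + 292.683ms (3/5)
8. 3512.195ms @ 36/5 + 292.683ms (3/5)
9. 3804.878ms @ 39/5 + 292.683ms (3/5)
10. 4097.561ms @ 42/5 + 292.683ms (3/5)
11. 4390.244ms @ 9 + 1463.415ms (3)
12. 5853.659ms @ 12 + 1463.415ms (3)
13. 7317.073ms @ 15 + 1463.415ms (3)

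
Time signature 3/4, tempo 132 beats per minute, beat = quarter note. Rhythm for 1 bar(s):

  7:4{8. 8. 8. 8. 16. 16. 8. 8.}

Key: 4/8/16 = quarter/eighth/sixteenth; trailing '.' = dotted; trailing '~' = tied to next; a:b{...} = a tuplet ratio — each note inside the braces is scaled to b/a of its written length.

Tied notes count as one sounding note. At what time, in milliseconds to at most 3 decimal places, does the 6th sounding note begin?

1. 0.0ms @ 0 + 194.805ms (3/7)
2. 194.805ms @ 3/7 + 194.805ms (3/7)
3. 389.61ms @ 6/7 + 194.805ms (3/7)
4. 584.416ms @ 9/7 + 194.805ms (3/7)
5. 779.221ms @ 12/7 + 97.403ms (3/14)
6. 876.623ms @ 27/14 + 97.403ms (3/14)
7. 974.026ms @ 15/7 + 194.805ms (3/7)
8. 1168.831ms @ 18/7 + 194.805ms (3/7)

note 6 onset = 27/14b = 876.623ms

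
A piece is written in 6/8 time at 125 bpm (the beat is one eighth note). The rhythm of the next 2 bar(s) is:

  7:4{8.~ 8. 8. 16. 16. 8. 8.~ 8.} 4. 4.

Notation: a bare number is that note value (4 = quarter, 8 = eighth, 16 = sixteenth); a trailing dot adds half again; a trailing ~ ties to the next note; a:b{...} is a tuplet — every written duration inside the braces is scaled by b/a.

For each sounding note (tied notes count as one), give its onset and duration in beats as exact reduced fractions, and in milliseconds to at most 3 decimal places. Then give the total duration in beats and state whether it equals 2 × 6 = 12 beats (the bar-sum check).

1) 0.0ms=0b +822.857ms=12/7b
2) 822.857ms=12/7b +411.429ms=6/7b
3) 1234.286ms=18/7b +205.714ms=3/7b
4) 1440.0ms=3b +205.714ms=3/7b
5) 1645.714ms=24/7b +411.429ms=6/7b
6) 2057.143ms=30/7b +822.857ms=12/7b
7) 2880.0ms=6b +1440.0ms=3b
8) 4320.0ms=9b +1440.0ms=3b
Σ=12b of 12 (125bpm 6/8) — PASS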